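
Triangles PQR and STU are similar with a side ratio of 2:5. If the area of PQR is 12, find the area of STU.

The ratio of areas of similar triangles = (side ratio)^2.
Side ratio = 2:5, so area ratio = 4:25.
Area of STU / Area of PQR = 25/4
Area of STU = 12 * 25/4 = 75

75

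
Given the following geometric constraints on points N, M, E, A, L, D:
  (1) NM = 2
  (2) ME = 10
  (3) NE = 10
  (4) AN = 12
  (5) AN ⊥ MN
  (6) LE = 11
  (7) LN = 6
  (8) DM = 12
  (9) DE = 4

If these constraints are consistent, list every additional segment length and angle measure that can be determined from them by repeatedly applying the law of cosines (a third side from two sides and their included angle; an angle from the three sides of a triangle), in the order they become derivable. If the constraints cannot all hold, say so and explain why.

The constraints are consistent. Derivable facts, in order:
After 1 step:
- MA = 2·√37
- ∠DEM = 110.49°
- ∠DME = 18.19°
- ∠EDM = 51.32°
- ∠ELN = 64.42°
- ∠EMN = 84.26°
- ∠ENL = 82.82°
- ∠ENM = 84.26°
- ∠LEN = 32.76°
- ∠MEN = 11.48°
After 2 steps:
- ∠AMN = 80.54°
- ∠MAN = 9.46°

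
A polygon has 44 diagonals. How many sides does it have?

Using d = n(n - 3)/2, we solve 44 = n(n - 3)/2.
So n(n - 3) = 88.
Testing n = 11: 11 * 8 = 88 = 88. Correct.
The polygon has 11 sides.

11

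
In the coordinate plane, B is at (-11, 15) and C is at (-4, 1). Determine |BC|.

d = sqrt((-4 - -11)^2 + (1 - 15)^2)
d = sqrt(7^2 + -14^2)
d = sqrt(49 + 196)
d = sqrt(245) = 7*sqrt(5)

7*sqrt(5)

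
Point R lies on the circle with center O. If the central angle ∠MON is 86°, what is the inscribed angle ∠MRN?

By the inscribed angle theorem, the inscribed angle is half the central angle.
Inscribed angle = 86° / 2 = 43°

43°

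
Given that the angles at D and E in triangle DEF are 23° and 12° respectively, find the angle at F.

angle F = 180 - 23 - 12 = 145 degrees.

145 degrees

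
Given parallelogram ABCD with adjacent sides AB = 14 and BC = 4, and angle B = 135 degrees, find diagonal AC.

Law of cosines: d^2 = 14^2 + 4^2 - 2(14)(4)cos(135°) = 56*sqrt(2) + 212, so d = 2*sqrt(14*sqrt(2) + 53).

2*sqrt(14*sqrt(2) + 53)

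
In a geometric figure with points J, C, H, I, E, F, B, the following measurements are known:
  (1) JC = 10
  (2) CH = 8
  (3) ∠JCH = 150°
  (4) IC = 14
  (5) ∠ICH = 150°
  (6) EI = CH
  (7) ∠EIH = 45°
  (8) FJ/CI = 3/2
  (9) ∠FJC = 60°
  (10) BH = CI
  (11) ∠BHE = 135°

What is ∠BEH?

From the given relations: EI = CH = 8; BH = CI = 14.
Step 1: By the law of cosines on triangle HCI: HI² = 8² + 14² − 2·8·14·cos(150°) = 453.99, so HI ≈ 21.31.
Step 2: By the law of cosines on triangle EIH: EH² = 8² + 21.31² − 2·8·21.31·cos(45°) = 276.93, so EH ≈ 16.64.
Step 3: By the law of cosines on triangle EHB: EB² = 16.64² + 14² − 2·16.64·14·cos(135°) = 802.41, so EB ≈ 28.33.
Step 4: By the inverse law of cosines on triangle BEH: cos(∠BEH) = (28.33² + 16.64² − 14²) / (2·28.33·16.64) = 883.33/942.78 = 0.9369, so ∠BEH = 20.46°.

Therefore, the measure of angle ∠BEH = 20.46°.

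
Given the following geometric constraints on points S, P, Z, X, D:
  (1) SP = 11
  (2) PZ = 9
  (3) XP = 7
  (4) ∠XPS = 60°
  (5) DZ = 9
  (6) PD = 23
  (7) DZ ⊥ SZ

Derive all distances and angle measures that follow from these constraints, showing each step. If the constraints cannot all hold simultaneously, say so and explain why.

These constraints are not satisfiable: by the triangle inequality in triangle ZPD, (2) PZ = 9 and (5) DZ = 9 force PD ≤ 9 + 9 = 18, but (6) says PD = 23. No planar figure meets all of them, so nothing further can be derived.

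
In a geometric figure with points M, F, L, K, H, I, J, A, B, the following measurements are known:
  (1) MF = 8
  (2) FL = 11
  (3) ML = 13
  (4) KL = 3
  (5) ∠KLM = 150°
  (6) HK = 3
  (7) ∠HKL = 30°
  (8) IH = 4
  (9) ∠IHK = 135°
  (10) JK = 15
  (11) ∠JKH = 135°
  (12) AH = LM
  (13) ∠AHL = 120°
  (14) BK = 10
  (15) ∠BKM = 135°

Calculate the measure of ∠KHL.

Step 1: By the law of cosines on triangle HKL: HL² = 3² + 3² − 2·3·3·cos(30°) = 2.41, so HL ≈ 1.55.
Step 2: By the inverse law of cosines on triangle KHL: cos(∠KHL) = (3² + 1.55² − 3²) / (2·3·1.55) = 2.41/9.32 = 0.2588, so ∠KHL = 75°.

Therefore, the measure of angle ∠KHL = 75°.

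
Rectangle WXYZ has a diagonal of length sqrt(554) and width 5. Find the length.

Using the Pythagorean theorem: d^2 = a^2 + b^2
b^2 = d^2 - a^2
b^2 = 554 - 25
b^2 = 529
b = sqrt(529) = 23

23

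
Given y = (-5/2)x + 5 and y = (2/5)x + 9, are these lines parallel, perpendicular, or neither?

Slope of line 1: m1 = -5/2
Slope of line 2: m2 = 2/5
m1 * m2 = -1, so perpendicular.

Perpendicular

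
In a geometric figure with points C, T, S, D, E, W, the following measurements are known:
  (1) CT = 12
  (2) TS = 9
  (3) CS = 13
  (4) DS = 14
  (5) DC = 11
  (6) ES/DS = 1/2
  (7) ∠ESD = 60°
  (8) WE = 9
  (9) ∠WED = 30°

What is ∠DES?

From the given relations: ES = 1/2·DS = 1/2·14 = 7.
Step 1: By the law of cosines on triangle ESD: ED² = 7² + 14² − 2·7·14·cos(60°) = 147, so ED = 7·√3.
Step 2: By the inverse law of cosines on triangle DES: cos(∠DES) = ((7·√3)² + 7² − 14²) / (2·7·√3·7) = 0/169.74 = 0, so ∠DES = 90°.

Therefore, the measure of angle ∠DES = 90°.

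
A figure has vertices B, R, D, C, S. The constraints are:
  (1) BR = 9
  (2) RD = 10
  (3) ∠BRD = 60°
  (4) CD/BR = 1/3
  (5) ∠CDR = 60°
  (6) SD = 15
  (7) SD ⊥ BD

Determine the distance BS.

Step 1: By the law of cosines on triangle BRD: BD² = 9² + 10² − 2·9·10·cos(60°) = 91, so BD = √91.
Step 2: By the law of cosines on triangle BDS: BS² = √91² + 15² − 2·√91·15·cos(90°) = 316, so BS = 2·√79.

Therefore, the length of BS = 2·√79.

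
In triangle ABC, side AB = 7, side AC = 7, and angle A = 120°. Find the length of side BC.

When two sides and the included angle are known, the law of cosines gives the third side.
c^2 = a^2 + b^2 - 2ab cos(C) generalizes the Pythagorean theorem to non-right triangles.
Here: BC^2 = 49 + 49 - 98*(-1/2) = 147
BC = 7*sqrt(3)

7*sqrt(3)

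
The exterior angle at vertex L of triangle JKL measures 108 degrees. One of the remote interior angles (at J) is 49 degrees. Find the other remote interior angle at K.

The exterior angle theorem states that an exterior angle equals the sum of the two non-adjacent interior angles.
So 108 = 49 + angle K, which gives angle K = 108 - 49 = 59 degrees.

59 degrees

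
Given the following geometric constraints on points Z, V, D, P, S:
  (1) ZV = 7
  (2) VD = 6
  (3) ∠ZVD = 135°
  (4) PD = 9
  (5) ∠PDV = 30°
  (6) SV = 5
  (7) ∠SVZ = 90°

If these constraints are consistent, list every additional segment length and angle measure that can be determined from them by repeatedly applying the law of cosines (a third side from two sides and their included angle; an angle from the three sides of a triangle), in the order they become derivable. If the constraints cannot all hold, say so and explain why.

The constraints are consistent. Derivable facts, in order:
After 1 step:
- VP ≈ 4.84
- ZD ≈ 12.02
- ZS = √74
After 2 steps:
- ∠DPV = 38.26°
- ∠DVP = 111.74°
- ∠DZV = 20.68°
- ∠SZV = 35.54°
- ∠VDZ = 24.32°
- ∠VSZ = 54.46°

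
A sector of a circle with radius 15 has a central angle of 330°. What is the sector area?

Sector area = πr² × θ/360
= π × 15² × 11/12
= π × 225 × 11/12
= 825*pi/4

825*pi/4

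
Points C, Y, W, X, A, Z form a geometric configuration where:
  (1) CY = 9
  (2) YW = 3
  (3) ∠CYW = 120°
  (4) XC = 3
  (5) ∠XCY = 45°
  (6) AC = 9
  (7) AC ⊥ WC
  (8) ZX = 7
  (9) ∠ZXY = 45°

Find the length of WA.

Step 1: By the law of cosines on triangle CYW: CW² = 9² + 3² − 2·9·3·cos(120°) = 117, so CW = 3·√13.
Step 2: By the law of cosines on triangle WCA: WA² = (3·√13)² + 9² − 2·3·√13·9·cos(90°) = 198, so WA = 3·√22.

Therefore, the length of WA = 3·√22.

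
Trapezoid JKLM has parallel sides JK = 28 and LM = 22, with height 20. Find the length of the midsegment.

The midsegment (median) of a trapezoid connects the midpoints of the non-parallel sides.
Its length is the average of the two bases: (28 + 22) / 2 = 25.

25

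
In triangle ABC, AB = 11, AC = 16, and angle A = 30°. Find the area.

Area = (1/2) * AB * AC * sin(A)
Area = (1/2) * 11 * 16 * sin(30°)
Area = (1/2) * 11 * 16 * 1/2
Area = 44

44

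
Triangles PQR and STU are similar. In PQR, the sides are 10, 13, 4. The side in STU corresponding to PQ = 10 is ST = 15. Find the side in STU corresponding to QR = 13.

Similar triangles have proportional sides. Setting up the proportion:
ST / PQ = TU / QR
15 / 10 = TU / 13
TU = 13 * 15 / 10 = 39/2.

39/2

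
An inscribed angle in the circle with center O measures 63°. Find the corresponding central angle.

By the inscribed angle theorem, the central angle is twice the inscribed angle.
Central angle = 2 × 63° = 126°

126°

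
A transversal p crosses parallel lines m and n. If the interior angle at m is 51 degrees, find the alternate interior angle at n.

Alternate interior angles formed by parallel lines and a transversal are equal.
The given angle is 51 degrees.
The alternate interior angle = 51 degrees.

51 degrees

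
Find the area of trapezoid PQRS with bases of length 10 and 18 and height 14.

Area = (10 + 18) * 14 / 2 = 392 / 2 = 196

196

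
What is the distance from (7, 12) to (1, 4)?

d = sqrt((1 - 7)^2 + (4 - 12)^2)
d = sqrt(-6^2 + -8^2)
d = sqrt(36 + 64)
d = sqrt(100) = 10

10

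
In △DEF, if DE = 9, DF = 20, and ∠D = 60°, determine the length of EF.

Law of cosines: EF^2 = 9^2 + 20^2 - 2(9)(20)cos(60°) = 301, so EF = sqrt(301).

sqrt(301)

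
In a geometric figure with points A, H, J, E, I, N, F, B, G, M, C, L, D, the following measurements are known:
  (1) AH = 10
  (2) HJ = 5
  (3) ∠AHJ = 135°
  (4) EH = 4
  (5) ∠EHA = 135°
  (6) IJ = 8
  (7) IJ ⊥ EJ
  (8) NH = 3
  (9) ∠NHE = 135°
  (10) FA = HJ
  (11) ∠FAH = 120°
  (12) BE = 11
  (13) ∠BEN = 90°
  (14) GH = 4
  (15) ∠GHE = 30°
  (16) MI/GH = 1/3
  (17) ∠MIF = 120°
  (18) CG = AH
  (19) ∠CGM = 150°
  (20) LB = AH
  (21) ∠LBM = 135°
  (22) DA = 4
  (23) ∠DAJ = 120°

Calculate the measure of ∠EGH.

Step 1: By the law of cosines on triangle GHE: GE² = 4² + 4² − 2·4·4·cos(30°) = 4.29, so GE ≈ 2.07.
Step 2: By the inverse law of cosines on triangle EGH: cos(∠EGH) = (2.07² + 4² − 4²) / (2·2.07·4) = 4.29/16.56 = 0.2588, so ∠EGH = 75°.

Therefore, the measure of angle ∠EGH = 75°.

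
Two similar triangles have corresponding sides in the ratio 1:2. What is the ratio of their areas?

The ratio of areas of similar triangles equals the square of the side ratio.
Side ratio = 1:2
Area ratio = (1/2)^2 = 1/4 = 1:4

1:4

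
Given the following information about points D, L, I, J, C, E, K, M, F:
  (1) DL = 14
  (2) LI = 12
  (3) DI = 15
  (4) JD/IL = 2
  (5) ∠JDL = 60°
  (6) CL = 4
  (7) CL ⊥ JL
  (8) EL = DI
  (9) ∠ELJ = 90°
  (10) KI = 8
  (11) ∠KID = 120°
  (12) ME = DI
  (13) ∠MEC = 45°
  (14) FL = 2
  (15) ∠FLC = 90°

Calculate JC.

From the given relations: JD = 2·IL = 2·12 = 24.
Step 1: By the law of cosines on triangle LDJ: LJ² = 14² + 24² − 2·14·24·cos(60°) = 436, so LJ = 2·√109.
Step 2: By the law of cosines on triangle JLC: JC² = (2·√109)² + 4² − 2·2·√109·4·cos(90°) = 452, so JC = 2·√113.

Therefore, the length of JC = 2·√113.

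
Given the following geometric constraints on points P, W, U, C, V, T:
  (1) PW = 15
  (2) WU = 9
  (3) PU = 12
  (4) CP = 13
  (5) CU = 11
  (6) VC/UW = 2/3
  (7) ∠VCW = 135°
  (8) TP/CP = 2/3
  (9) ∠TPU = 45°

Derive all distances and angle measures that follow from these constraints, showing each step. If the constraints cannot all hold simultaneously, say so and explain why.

The constraints are consistent.

From the given relations:
  VC = 2/3·UW = 2/3·9 = 6
  TP = 2/3·CP = 2/3·13 ≈ 8.67

Step 1: From UP = 12, PT = 8.67, and ∠UPT = 45°, by the law of cosines:
  UT² = UP² + PT² - 2·UP·PT·cos(45°) = 144 + 75.11 - 147.1 = 72.03
  UT ≈ 8.49

Step 2: From PC = 13, PU = 12, CU = 11, by the inverse law of cosines:
  cos(∠CPU) = (PC² + PU² - CU²) / (2·PC·PU)
  ∠CPU = 52.02°

Step 3: From PU = 12, PW = 15, UW = 9, by the inverse law of cosines:
  cos(∠UPW) = (PU² + PW² - UW²) / (2·PU·PW)
  ∠UPW = 36.87°

Step 4: From WP = 15, WU = 9, PU = 12, by the inverse law of cosines:
  cos(∠PWU) = (WP² + WU² - PU²) / (2·WP·WU)
  ∠PWU = 53.13°

Step 5: From UC = 11, UP = 12, CP = 13, by the inverse law of cosines:
  cos(∠CUP) = (UC² + UP² - CP²) / (2·UC·UP)
  ∠CUP = 68.68°

Step 6: From UP = 12, UW = 9, PW = 15, by the inverse law of cosines:
  cos(∠PUW) = (UP² + UW² - PW²) / (2·UP·UW)
  ∠PUW = 90°

Step 7: From CP = 13, CU = 11, PU = 12, by the inverse law of cosines:
  cos(∠PCU) = (CP² + CU² - PU²) / (2·CP·CU)
  ∠PCU = 59.3°

Step 8: From UP = 12, UT = 8.49, PT = 8.67, by the inverse law of cosines:
  cos(∠PUT) = (UP² + UT² - PT²) / (2·UP·UT)
  ∠PUT = 46.22°

Step 9: From TP = 8.67, TU = 8.49, PU = 12, by the inverse law of cosines:
  cos(∠PTU) = (TP² + TU² - PU²) / (2·TP·TU)
  ∠PTU = 88.78°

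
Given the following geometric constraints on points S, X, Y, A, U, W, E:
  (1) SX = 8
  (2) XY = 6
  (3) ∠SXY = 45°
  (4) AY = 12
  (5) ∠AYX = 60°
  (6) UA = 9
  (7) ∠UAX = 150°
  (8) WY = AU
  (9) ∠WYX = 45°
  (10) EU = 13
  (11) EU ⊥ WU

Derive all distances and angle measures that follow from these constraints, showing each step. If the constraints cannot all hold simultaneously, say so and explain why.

The constraints are consistent.

From the given relations:
  WY = AU = 9

Step 1: From SX = 8, XY = 6, and ∠SXY = 45°, by the law of cosines:
  SY² = SX² + XY² - 2·SX·XY·cos(45°) = 64 + 36 - 67.88 = 32.12
  SY ≈ 5.67

Step 2: From XY = 6, YA = 12, and ∠XYA = 60°, by the law of cosines:
  XA² = XY² + YA² - 2·XY·YA·cos(60°) = 36 + 144 - 72 = 108
  XA = 6·√3

Step 3: From XY = 6, YW = 9, and ∠XYW = 45°, by the law of cosines:
  XW² = XY² + YW² - 2·XY·YW·cos(45°) = 36 + 81 - 76.37 = 40.63
  XW ≈ 6.37

Step 4: From XA = 6·√3, AU = 9, and ∠XAU = 150°, by the law of cosines:
  XU² = XA² + AU² - 2·XA·AU·cos(150°) = 108 + 81 + 162 = 351
  XU = 3·√39

Step 5: From SX = 8, SY = 5.67, XY = 6, by the inverse law of cosines:
  cos(∠XSY) = (SX² + SY² - XY²) / (2·SX·SY)
  ∠XSY = 48.47°

Step 6: From XA = 6·√3, XY = 6, AY = 12, by the inverse law of cosines:
  cos(∠AXY) = (XA² + XY² - AY²) / (2·XA·XY)
  ∠AXY = 90°

Step 7: From XW = 6.37, XY = 6, WY = 9, by the inverse law of cosines:
  cos(∠WXY) = (XW² + XY² - WY²) / (2·XW·XY)
  ∠WXY = 93.27°

Step 8: From YS = 5.67, YX = 6, SX = 8, by the inverse law of cosines:
  cos(∠SYX) = (YS² + YX² - SX²) / (2·YS·YX)
  ∠SYX = 86.53°

Step 9: From AX = 6·√3, AY = 12, XY = 6, by the inverse law of cosines:
  cos(∠XAY) = (AX² + AY² - XY²) / (2·AX·AY)
  ∠XAY = 30°

Step 10: From WX = 6.37, WY = 9, XY = 6, by the inverse law of cosines:
  cos(∠XWY) = (WX² + WY² - XY²) / (2·WX·WY)
  ∠XWY = 41.73°

Step 11: From XA = 6·√3, XU = 3·√39, AU = 9, by the inverse law of cosines:
  cos(∠AXU) = (XA² + XU² - AU²) / (2·XA·XU)
  ∠AXU = 13.9°

Step 12: From UA = 9, UX = 3·√39, AX = 6·√3, by the inverse law of cosines:
  cos(∠AUX) = (UA² + UX² - AX²) / (2·UA·UX)
  ∠AUX = 16.1°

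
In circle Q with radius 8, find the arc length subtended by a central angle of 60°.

Arc length = 2π(8)(1/6) = 8*pi/3

8*pi/3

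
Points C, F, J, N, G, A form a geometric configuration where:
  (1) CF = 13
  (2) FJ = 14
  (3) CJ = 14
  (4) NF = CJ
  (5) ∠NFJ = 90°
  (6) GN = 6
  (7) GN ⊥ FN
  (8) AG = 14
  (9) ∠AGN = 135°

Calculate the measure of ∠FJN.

From the given relations: NF = CJ = 14.
Step 1: By the law of cosines on triangle JFN: JN² = 14² + 14² − 2·14·14·cos(90°) = 392, so JN = 14·√2.
Step 2: By the inverse law of cosines on triangle FJN: cos(∠FJN) = (14² + (14·√2)² − 14²) / (2·14·14·√2) = 392/554.37 = 0.7071, so ∠FJN = 45°.

Therefore, the measure of angle ∠FJN = 45°.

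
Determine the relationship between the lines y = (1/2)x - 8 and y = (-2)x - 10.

Slope of line 1: m1 = 1/2
Slope of line 2: m2 = -2
m1 * m2 = -1, so perpendicular.

Perpendicular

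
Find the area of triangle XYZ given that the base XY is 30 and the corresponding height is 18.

Area = (1/2)(30)(18) = 270

270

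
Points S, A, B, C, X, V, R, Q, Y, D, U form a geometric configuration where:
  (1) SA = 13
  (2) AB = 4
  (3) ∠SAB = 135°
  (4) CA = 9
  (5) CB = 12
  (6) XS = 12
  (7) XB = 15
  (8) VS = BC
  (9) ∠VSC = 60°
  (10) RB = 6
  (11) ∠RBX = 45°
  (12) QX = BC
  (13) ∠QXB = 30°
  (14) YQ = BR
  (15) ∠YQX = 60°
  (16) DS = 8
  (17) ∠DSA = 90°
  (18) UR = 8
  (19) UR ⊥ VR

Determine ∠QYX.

From the given relations: YQ = BR = 6; QX = BC = 12.
Step 1: By the law of cosines on triangle YQX: YX² = 6² + 12² − 2·6·12·cos(60°) = 108, so YX = 6·√3.
Step 2: By the inverse law of cosines on triangle QYX: cos(∠QYX) = (6² + (6·√3)² − 12²) / (2·6·6·√3) = 0/124.71 = 0, so ∠QYX = 90°.

Therefore, the measure of angle ∠QYX = 90°.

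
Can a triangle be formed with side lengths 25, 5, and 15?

No.
The triangle inequality is violated: 5 + 15 = 20 ≤ 25.
These lengths cannot form a triangle.

No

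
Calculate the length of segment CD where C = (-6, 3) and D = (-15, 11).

d = sqrt((-15 - -6)^2 + (11 - 3)^2)
d = sqrt(-9^2 + 8^2)
d = sqrt(81 + 64)
d = sqrt(145)

sqrt(145)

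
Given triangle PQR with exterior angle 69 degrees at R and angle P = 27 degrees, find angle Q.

angle Q = 69 - 27 = 42 degrees (exterior angle theorem).

42 degrees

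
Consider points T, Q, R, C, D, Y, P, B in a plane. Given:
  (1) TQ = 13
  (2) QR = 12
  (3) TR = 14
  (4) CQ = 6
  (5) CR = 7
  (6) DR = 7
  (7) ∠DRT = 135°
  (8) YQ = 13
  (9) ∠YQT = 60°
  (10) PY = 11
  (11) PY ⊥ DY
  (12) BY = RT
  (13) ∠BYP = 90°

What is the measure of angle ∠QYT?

Step 1: By the law of cosines on triangle YQT: YT² = 13² + 13² − 2·13·13·cos(60°) = 169, so YT = 13.
Step 2: By the inverse law of cosines on triangle QYT: cos(∠QYT) = (13² + 13² − 13²) / (2·13·13) = 169/338 = 0.5, so ∠QYT = 60°.

Therefore, the measure of angle ∠QYT = 60°.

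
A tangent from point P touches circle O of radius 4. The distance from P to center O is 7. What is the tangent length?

tangent = √(d² - r²) = √(7² - 4²) = √(49 - 16) = √33 = sqrt(33)

sqrt(33)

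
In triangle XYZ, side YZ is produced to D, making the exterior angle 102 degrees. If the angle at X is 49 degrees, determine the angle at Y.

The exterior angle theorem states that an exterior angle equals the sum of the two non-adjacent interior angles.
So 102 = 49 + angle Y, which gives angle Y = 102 - 49 = 53 degrees.

53 degrees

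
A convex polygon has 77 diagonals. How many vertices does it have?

Using d = n(n - 3)/2, we solve 77 = n(n - 3)/2.
So n(n - 3) = 154.
Testing n = 14: 14 * 11 = 154 = 154. Correct.
The polygon has 14 sides.

14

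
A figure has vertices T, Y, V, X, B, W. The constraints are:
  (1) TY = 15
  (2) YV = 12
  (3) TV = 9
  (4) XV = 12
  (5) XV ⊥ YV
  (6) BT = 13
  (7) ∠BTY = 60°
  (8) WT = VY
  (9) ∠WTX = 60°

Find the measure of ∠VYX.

Step 1: By the law of cosines on triangle YVX: YX² = 12² + 12² − 2·12·12·cos(90°) = 288, so YX = 12·√2.
Step 2: By the inverse law of cosines on triangle VYX: cos(∠VYX) = (12² + (12·√2)² − 12²) / (2·12·12·√2) = 288/407.29 = 0.7071, so ∠VYX = 45°.

Therefore, the measure of angle ∠VYX = 45°.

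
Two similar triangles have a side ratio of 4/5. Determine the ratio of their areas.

Area scales with the square of linear dimensions. If every length is multiplied by 4/5, then the area is multiplied by (4/5)^2 = 16/25.
The area ratio is 16:25.

16:25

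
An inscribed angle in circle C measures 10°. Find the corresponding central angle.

Central angle = 2 × 10° = 20° (inscribed angle theorem).

20°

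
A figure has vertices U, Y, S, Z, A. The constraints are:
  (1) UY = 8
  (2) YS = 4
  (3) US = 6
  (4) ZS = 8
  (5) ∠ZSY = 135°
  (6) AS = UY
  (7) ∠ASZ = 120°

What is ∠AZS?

From the given relations: AS = UY = 8.
Step 1: By the law of cosines on triangle ZSA: ZA² = 8² + 8² − 2·8·8·cos(120°) = 192, so ZA = 8·√3.
Step 2: By the inverse law of cosines on triangle AZS: cos(∠AZS) = ((8·√3)² + 8² − 8²) / (2·8·√3·8) = 192/221.7 = 0.866, so ∠AZS = 30°.

Therefore, the measure of angle ∠AZS = 30°.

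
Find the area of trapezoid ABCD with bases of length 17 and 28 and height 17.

A trapezoid's area equals the midsegment times the height.
The midsegment is (17 + 28) / 2 = 45/2.
Area = 45/2 * 17 = 765/2.

765/2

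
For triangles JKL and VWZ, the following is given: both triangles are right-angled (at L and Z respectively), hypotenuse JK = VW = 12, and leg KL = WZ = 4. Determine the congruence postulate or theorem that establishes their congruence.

The given information matches HL: The hypotenuse and one leg of two right triangles are equal (Hypotenuse-Leg).

HL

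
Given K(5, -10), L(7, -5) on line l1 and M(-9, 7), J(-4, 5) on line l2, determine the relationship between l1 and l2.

Slope of line 1: m1 = (-5 - -10)/(7 - 5) = 5/2 = 5/2
Slope of line 2: m2 = (5 - 7)/(-4 - -9) = -2/5 = -2/5
m1 * m2 = -1, so perpendicular.

Perpendicular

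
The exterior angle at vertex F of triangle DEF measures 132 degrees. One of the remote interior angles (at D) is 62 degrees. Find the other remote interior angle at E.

The exterior angle theorem states that an exterior angle equals the sum of the two non-adjacent interior angles.
So 132 = 62 + angle E, which gives angle E = 132 - 62 = 70 degrees.

70 degrees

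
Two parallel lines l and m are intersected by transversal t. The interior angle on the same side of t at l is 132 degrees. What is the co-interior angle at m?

Co-interior angles sum to 180: 180 - 132 = 48 degrees.

48 degrees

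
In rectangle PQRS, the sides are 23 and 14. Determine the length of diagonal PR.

Using the Pythagorean theorem:
d² = 23² + 14² = 529 + 196 = 725
d = sqrt(725) = 5*sqrt(29)

5*sqrt(29)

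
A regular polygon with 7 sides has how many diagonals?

The number of diagonals in an n-gon is n(n - 3)/2.
For n = 7: 7(7 - 3)/2 = 7 × 4 / 2 = 14.

14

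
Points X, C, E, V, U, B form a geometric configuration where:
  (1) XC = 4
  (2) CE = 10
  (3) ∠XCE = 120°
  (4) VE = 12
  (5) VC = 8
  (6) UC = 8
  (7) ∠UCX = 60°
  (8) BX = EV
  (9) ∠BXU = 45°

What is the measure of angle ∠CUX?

Step 1: By the law of cosines on triangle UCX: UX² = 8² + 4² − 2·8·4·cos(60°) = 48, so UX = 4·√3.
Step 2: By the inverse law of cosines on triangle CUX: cos(∠CUX) = (8² + (4·√3)² − 4²) / (2·8·4·√3) = 96/110.85 = 0.866, so ∠CUX = 30°.

Therefore, the measure of angle ∠CUX = 30°.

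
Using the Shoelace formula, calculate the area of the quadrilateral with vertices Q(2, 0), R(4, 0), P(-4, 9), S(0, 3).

Shoelace: sum of cross terms = 18, Area = (1/2)|18| = 9

9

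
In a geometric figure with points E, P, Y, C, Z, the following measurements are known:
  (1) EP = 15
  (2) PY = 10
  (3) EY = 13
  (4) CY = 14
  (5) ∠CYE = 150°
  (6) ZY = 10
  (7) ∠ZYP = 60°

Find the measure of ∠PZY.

Step 1: By the law of cosines on triangle ZYP: ZP² = 10² + 10² − 2·10·10·cos(60°) = 100, so ZP = 10.
Step 2: By the inverse law of cosines on triangle PZY: cos(∠PZY) = (10² + 10² − 10²) / (2·10·10) = 100/200 = 0.5, so ∠PZY = 60°.

Therefore, the measure of angle ∠PZY = 60°.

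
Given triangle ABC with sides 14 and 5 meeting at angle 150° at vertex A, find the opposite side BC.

By the law of cosines: BC^2 = AB^2 + AC^2 - 2*AB*AC*cos(A)
BC^2 = 14^2 + 5^2 - 2*14*5*cos(150°)
BC^2 = 196 + 25 - 140*(-sqrt(3)/2)
BC^2 = 70*sqrt(3) + 221
BC = sqrt(70*sqrt(3) + 221)

sqrt(70*sqrt(3) + 221)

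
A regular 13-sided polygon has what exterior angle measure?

Each exterior angle of a regular n-gon is 360 / n.
For n = 13: 360 / 13 = 360/13 degrees.

360/13 degrees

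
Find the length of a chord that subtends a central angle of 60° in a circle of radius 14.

Chord length = 2r sin(θ/2)
= 2 × 14 × sin(60°/2)
= 2 × 14 × sin(30°)
= 14

14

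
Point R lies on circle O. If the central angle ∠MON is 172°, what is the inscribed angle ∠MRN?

By the inscribed angle theorem, the inscribed angle is half the central angle.
Inscribed angle = 172° / 2 = 86°

86°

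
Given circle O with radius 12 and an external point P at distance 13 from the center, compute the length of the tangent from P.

The tangent, radius, and line from the external point to the center form a right triangle.
The right angle is where the tangent meets the radius.
By the Pythagorean theorem: tangent² + 12² = 13²
tangent² = 169 - 144 = 25
tangent = 5

5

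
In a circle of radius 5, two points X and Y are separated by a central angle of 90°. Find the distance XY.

Chord length = 2r sin(θ/2)
= 2 × 5 × sin(90°/2)
= 2 × 5 × sin(45°)
= 5*sqrt(2)

5*sqrt(2)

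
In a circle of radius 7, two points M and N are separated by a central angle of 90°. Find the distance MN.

Drop a perpendicular from the center to the chord, bisecting both the chord and the central angle.
Each half-chord = r sin(θ/2) = 7 sin(45°).
The full chord = 2 × 7 × sin(45°) = 7*sqrt(2).

7*sqrt(2)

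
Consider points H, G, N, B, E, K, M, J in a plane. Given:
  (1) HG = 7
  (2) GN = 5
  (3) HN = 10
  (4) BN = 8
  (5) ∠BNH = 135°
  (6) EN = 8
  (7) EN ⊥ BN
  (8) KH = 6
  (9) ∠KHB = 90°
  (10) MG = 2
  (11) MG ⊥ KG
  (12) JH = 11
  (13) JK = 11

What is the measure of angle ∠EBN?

Step 1: By the law of cosines on triangle BNE: BE² = 8² + 8² − 2·8·8·cos(90°) = 128, so BE = 8·√2.
Step 2: By the inverse law of cosines on triangle EBN: cos(∠EBN) = ((8·√2)² + 8² − 8²) / (2·8·√2·8) = 128/181.02 = 0.7071, so ∠EBN = 45°.

Therefore, the measure of angle ∠EBN = 45°.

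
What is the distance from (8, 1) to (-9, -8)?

The horizontal distance is |-9 - 8| = 17 and the vertical distance is |-8 - 1| = 9.
By the Pythagorean theorem, d = sqrt(17^2 + 9^2) = sqrt(370).

sqrt(370)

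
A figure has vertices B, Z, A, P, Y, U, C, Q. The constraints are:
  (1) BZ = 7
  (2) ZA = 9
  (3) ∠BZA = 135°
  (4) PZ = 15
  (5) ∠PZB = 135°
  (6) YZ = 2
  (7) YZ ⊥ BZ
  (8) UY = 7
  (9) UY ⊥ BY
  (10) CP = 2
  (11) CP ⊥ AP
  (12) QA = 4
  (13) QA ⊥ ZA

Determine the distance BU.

Step 1: By the law of cosines on triangle BZY: BY² = 7² + 2² − 2·7·2·cos(90°) = 53, so BY = √53.
Step 2: By the law of cosines on triangle BYU: BU² = √53² + 7² − 2·√53·7·cos(90°) = 102, so BU = √102.

Therefore, the length of BU = √102.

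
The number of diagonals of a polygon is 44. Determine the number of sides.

Using d = n(n - 3)/2, we solve 44 = n(n - 3)/2.
So n(n - 3) = 88.
Testing n = 11: 11 * 8 = 88 = 88. Correct.
The polygon has 11 sides.

11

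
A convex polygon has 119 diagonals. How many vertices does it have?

Using d = n(n - 3)/2, we solve 119 = n(n - 3)/2.
So n(n - 3) = 238.
Testing n = 17: 17 * 14 = 238 = 238. Correct.
The polygon has 17 sides.

17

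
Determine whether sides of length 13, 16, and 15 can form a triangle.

For three segments to close into a triangle, no single side can be as long as the other two combined.
The longest side is 16, and 13 + 15 = 28 > 16.
A triangle can be formed.

Yes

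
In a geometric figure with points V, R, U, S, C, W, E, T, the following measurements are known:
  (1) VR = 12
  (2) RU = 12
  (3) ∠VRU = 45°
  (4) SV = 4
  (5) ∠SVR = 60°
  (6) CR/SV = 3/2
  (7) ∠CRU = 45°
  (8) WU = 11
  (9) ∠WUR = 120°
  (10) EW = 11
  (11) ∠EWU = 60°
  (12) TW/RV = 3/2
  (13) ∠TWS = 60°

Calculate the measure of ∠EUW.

Step 1: By the law of cosines on triangle UWE: UE² = 11² + 11² − 2·11·11·cos(60°) = 121, so UE = 11.
Step 2: By the inverse law of cosines on triangle EUW: cos(∠EUW) = (11² + 11² − 11²) / (2·11·11) = 121/242 = 0.5, so ∠EUW = 60°.

Therefore, the measure of angle ∠EUW = 60°.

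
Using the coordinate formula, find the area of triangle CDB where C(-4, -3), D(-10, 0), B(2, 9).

Using the Shoelace formula for a triangle:
Area = (1/2)|x0(y1 - y2) + x1(y2 - y0) + x2(y0 - y1)|
Area = (1/2)|-4(0 - 9) + -10(9 - -3) + 2(-3 - 0)|
Area = (1/2)|36 + -120 + -6|
Area = (1/2)|-90|
Area = (1/2)(90)
Area = 45

45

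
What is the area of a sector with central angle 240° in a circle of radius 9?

The full circle has area πr² = π(9)² = 81*pi.
The sector covers 240° out of 360°, a fraction of 2/3.
Sector area = 81*pi × 2/3 = 54*pi.

54*pi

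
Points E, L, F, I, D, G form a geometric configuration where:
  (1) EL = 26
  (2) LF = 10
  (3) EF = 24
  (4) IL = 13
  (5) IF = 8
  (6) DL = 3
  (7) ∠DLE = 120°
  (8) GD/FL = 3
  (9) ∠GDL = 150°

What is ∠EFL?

Step 1: By the inverse law of cosines on triangle EFL: cos(∠EFL) = (24² + 10² − 26²) / (2·24·10) = 0/480 = 0, so ∠EFL = 90°.

Therefore, the measure of angle ∠EFL = 90°.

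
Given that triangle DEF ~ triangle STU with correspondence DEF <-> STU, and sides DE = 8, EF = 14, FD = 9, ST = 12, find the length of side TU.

Similar triangles have proportional sides. Setting up the proportion:
ST / DE = TU / EF
12 / 8 = TU / 14
TU = 14 * 12 / 8 = 21.

21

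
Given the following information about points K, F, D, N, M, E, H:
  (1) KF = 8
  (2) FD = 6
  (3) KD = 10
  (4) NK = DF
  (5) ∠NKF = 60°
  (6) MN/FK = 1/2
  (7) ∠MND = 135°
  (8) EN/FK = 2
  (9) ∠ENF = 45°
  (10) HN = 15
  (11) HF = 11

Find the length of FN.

From the given relations: NK = DF = 6.
Step 1: By the law of cosines on triangle FKN: FN² = 8² + 6² − 2·8·6·cos(60°) = 52, so FN = 2·√13.

Therefore, the length of FN = 2·√13.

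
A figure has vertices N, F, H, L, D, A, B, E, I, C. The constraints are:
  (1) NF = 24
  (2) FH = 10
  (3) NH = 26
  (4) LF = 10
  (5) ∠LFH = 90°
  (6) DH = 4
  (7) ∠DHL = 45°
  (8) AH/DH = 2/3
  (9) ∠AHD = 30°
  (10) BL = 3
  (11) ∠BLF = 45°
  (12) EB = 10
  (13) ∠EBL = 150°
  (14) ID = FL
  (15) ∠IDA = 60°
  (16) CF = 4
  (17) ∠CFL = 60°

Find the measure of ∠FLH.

Step 1: By the law of cosines on triangle LFH: LH² = 10² + 10² − 2·10·10·cos(90°) = 200, so LH = 10·√2.
Step 2: By the inverse law of cosines on triangle FLH: cos(∠FLH) = (10² + (10·√2)² − 10²) / (2·10·10·√2) = 200/282.84 = 0.7071, so ∠FLH = 45°.

Therefore, the measure of angle ∠FLH = 45°.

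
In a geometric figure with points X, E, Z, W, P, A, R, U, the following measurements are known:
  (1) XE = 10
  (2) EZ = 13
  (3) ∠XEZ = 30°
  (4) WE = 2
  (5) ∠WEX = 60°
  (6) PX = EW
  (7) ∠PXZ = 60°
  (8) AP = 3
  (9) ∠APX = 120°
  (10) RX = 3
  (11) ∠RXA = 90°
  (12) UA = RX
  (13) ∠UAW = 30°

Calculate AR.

From the given relations: PX = EW = 2.
Step 1: By the law of cosines on triangle XPA: XA² = 2² + 3² − 2·2·3·cos(120°) = 19, so XA = √19.
Step 2: By the law of cosines on triangle AXR: AR² = √19² + 3² − 2·√19·3·cos(90°) = 28, so AR = 2·√7.

Therefore, the length of AR = 2·√7.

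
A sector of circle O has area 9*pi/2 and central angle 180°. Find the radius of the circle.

r² = 360 × 9*pi/2 / (π × 180) = 9, so r = 3.

3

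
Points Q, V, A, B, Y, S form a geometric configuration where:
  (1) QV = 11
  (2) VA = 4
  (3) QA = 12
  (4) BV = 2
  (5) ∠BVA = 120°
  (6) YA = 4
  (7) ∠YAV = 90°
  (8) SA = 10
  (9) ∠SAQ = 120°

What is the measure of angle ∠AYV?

Step 1: By the law of cosines on triangle YAV: YV² = 4² + 4² − 2·4·4·cos(90°) = 32, so YV = 4·√2.
Step 2: By the inverse law of cosines on triangle AYV: cos(∠AYV) = (4² + (4·√2)² − 4²) / (2·4·4·√2) = 32/45.25 = 0.7071, so ∠AYV = 45°.

Therefore, the measure of angle ∠AYV = 45°.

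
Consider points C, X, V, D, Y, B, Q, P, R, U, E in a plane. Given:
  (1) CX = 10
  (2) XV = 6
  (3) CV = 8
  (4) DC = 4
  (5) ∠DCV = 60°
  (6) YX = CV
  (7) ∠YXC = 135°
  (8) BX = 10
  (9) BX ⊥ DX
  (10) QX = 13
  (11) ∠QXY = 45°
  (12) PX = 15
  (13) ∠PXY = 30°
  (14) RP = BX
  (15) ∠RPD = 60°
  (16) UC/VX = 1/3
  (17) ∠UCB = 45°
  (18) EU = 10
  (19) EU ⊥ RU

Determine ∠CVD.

Step 1: By the law of cosines on triangle VCD: VD² = 8² + 4² − 2·8·4·cos(60°) = 48, so VD = 4·√3.
Step 2: By the inverse law of cosines on triangle CVD: cos(∠CVD) = (8² + (4·√3)² − 4²) / (2·8·4·√3) = 96/110.85 = 0.866, so ∠CVD = 30°.

Therefore, the measure of angle ∠CVD = 30°.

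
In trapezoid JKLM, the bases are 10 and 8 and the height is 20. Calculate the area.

A trapezoid's area equals the midsegment times the height.
The midsegment is (10 + 8) / 2 = 9.
Area = 9 * 20 = 180.

180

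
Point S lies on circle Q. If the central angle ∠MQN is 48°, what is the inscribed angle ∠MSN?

Inscribed angle = 48° / 2 = 24° (inscribed angle theorem).

24°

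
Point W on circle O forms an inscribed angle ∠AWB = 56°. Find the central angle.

By the inscribed angle theorem, the central angle is twice the inscribed angle.
Central angle = 2 × 56° = 112°

112°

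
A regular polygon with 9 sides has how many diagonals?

The number of diagonals in an n-gon is n(n - 3)/2.
For n = 9: 9(9 - 3)/2 = 9 × 6 / 2 = 27.

27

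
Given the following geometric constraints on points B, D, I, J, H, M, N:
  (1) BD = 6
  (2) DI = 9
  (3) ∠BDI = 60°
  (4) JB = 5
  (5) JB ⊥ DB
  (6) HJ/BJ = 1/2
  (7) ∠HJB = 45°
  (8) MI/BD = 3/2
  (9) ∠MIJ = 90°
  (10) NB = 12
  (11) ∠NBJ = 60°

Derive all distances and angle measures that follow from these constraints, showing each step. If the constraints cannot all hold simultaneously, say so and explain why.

The constraints are consistent.

From the given relations:
  HJ = 1/2·BJ = 1/2·5 ≈ 2.5
  MI = 3/2·BD = 3/2·6 = 9

Step 1: From BD = 6, DI = 9, and ∠BDI = 60°, by the law of cosines:
  BI² = BD² + DI² - 2·BD·DI·cos(60°) = 36 + 81 - 54 = 63
  BI = 3·√7

Step 2: From BJ = 5, JH = 2.5, and ∠BJH = 45°, by the law of cosines:
  BH² = BJ² + JH² - 2·BJ·JH·cos(45°) = 25 + 6.25 - 17.68 = 13.57
  BH ≈ 3.68

Step 3: From DB = 6, BJ = 5, and ∠DBJ = 90°, by the law of cosines:
  DJ² = DB² + BJ² - 2·DB·BJ·cos(90°) = 36 + 25 - 0 = 61
  DJ = √61

Step 4: From JB = 5, BN = 12, and ∠JBN = 60°, by the law of cosines:
  JN² = JB² + BN² - 2·JB·BN·cos(60°) = 25 + 144 - 60 = 109
  JN = √109

Step 5: From BD = 6, BI = 3·√7, DI = 9, by the inverse law of cosines:
  cos(∠DBI) = (BD² + BI² - DI²) / (2·BD·BI)
  ∠DBI = 79.11°

Step 6: From BH = 3.68, BJ = 5, HJ = 2.5, by the inverse law of cosines:
  cos(∠HBJ) = (BH² + BJ² - HJ²) / (2·BH·BJ)
  ∠HBJ = 28.68°

Step 7: From DB = 6, DJ = √61, BJ = 5, by the inverse law of cosines:
  cos(∠BDJ) = (DB² + DJ² - BJ²) / (2·DB·DJ)
  ∠BDJ = 39.81°

Step 8: From IB = 3·√7, ID = 9, BD = 6, by the inverse law of cosines:
  cos(∠BID) = (IB² + ID² - BD²) / (2·IB·ID)
  ∠BID = 40.89°

Step 9: From JB = 5, JD = √61, BD = 6, by the inverse law of cosines:
  cos(∠BJD) = (JB² + JD² - BD²) / (2·JB·JD)
  ∠BJD = 50.19°

Step 10: From JB = 5, JN = √109, BN = 12, by the inverse law of cosines:
  cos(∠BJN) = (JB² + JN² - BN²) / (2·JB·JN)
  ∠BJN = 95.5°

Step 11: From HB = 3.68, HJ = 2.5, BJ = 5, by the inverse law of cosines:
  cos(∠BHJ) = (HB² + HJ² - BJ²) / (2·HB·HJ)
  ∠BHJ = 106.32°

Step 12: From NB = 12, NJ = √109, BJ = 5, by the inverse law of cosines:
  cos(∠BNJ) = (NB² + NJ² - BJ²) / (2·NB·NJ)
  ∠BNJ = 24.5°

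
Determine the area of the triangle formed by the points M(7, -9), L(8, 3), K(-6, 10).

Shoelace: Area = (1/2)|7(3-10) + 8(10--9) + -6(-9-3)| = (1/2)(175) = 175/2

175/2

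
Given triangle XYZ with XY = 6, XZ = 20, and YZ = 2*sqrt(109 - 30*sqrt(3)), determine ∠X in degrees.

When all three sides of a triangle are known, the law of cosines can be rearranged to find any angle.
cos(C) = (a² + b² - c²) / (2ab) gives cos(X) = sqrt(3)/2.
Taking the inverse cosine: X = 30°.

30°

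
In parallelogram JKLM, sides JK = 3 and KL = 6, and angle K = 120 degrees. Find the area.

The area of a parallelogram equals the product of two adjacent sides times the sine of the included angle.
This is because the height equals 6 * sin(120°) = 3*sqrt(3).
Area = 3 * 3*sqrt(3) = 9*sqrt(3)

9*sqrt(3)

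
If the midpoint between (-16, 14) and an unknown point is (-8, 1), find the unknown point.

Using the midpoint formula: M = ((x1 + x2)/2, (y1 + y2)/2)
We know M = (-8, 1) and J = (-16, 14)
For x: -8 = (-16 + x2)/2, so x2 = 2*-8 - -16 = 0
For y: 1 = (14 + y2)/2, so y2 = 2*1 - 14 = -12
L = (0, -12)

(0, -12)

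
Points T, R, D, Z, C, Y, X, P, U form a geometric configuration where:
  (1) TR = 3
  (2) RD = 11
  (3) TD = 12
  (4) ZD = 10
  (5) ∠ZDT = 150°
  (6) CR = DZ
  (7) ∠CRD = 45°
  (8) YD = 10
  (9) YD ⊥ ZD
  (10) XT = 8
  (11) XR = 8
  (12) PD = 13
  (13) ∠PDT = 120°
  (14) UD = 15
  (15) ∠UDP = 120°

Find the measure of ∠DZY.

Step 1: By the law of cosines on triangle ZDY: ZY² = 10² + 10² − 2·10·10·cos(90°) = 200, so ZY = 10·√2.
Step 2: By the inverse law of cosines on triangle DZY: cos(∠DZY) = (10² + (10·√2)² − 10²) / (2·10·10·√2) = 200/282.84 = 0.7071, so ∠DZY = 45°.

Therefore, the measure of angle ∠DZY = 45°.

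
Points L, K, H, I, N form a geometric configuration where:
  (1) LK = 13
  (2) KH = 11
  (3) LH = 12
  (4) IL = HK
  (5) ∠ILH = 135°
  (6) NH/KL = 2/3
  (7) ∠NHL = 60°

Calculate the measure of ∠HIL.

From the given relations: IL = HK = 11.
Step 1: By the law of cosines on triangle ILH: IH² = 11² + 12² − 2·11·12·cos(135°) = 451.68, so IH ≈ 21.25.
Step 2: By the inverse law of cosines on triangle HIL: cos(∠HIL) = (21.25² + 11² − 12²) / (2·21.25·11) = 428.68/467.56 = 0.9168, so ∠HIL = 23.53°.

Therefore, the measure of angle ∠HIL = 23.53°.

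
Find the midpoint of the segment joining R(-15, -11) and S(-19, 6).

The midpoint is the average of the coordinates:
x: (-15 + -19)/2 = -17
y: (-11 + 6)/2 = -5/2
Midpoint = (-17, -5/2)

(-17, -5/2)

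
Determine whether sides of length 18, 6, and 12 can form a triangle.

No.
The triangle inequality is violated: 6 + 12 = 18 ≤ 18.
These lengths cannot form a triangle.

No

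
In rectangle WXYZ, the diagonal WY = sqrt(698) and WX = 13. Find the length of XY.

b = sqrt(d^2 - a^2) = sqrt(698 - 169) = sqrt(529) = 23

23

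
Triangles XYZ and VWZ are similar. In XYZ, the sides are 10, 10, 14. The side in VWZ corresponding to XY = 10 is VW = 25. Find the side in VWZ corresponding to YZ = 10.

Since the triangles are similar, the ratio of corresponding sides is constant.
Scale factor k = VW / XY = 25 / 10 = 5/2
WZ = k * YZ = 5/2 * 10 = 25

25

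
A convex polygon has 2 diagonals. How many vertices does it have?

Using d = n(n - 3)/2, we solve 2 = n(n - 3)/2.
So n(n - 3) = 4.
Testing n = 4: 4 * 1 = 4 = 4. Correct.
The polygon has 4 sides.

4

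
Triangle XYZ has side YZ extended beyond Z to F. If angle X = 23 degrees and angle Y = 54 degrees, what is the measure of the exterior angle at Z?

Exterior angle = 23 + 54 = 77 degrees (exterior angle theorem).

77 degrees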